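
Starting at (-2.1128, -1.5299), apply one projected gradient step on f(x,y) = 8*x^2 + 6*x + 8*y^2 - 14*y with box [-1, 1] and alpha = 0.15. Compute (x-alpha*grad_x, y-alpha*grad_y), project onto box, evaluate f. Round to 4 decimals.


Step 1: Compute gradient at (-2.1128, -1.5299).
grad_x = 2*8*-2.1128 + 6 = -27.8048
grad_y = 2*8*-1.5299 - 14 = -38.4784
Step 2: Gradient step.
x_raw = -2.1128 - 0.15*-27.8048 = 2.0579
y_raw = -1.5299 - 0.15*-38.4784 = 4.2419
Step 3: Project onto [-1, 1].
x_proj = clip(2.0579) = 1.0
y_proj = clip(4.2419) = 1.0
Step 4: Evaluate f.
f(1.0, 1.0) = 8.0


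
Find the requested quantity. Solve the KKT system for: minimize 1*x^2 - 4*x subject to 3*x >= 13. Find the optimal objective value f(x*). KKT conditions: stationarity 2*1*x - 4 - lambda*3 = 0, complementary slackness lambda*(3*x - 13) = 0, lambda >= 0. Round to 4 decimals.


Step 1: Try lambda = 0 (constraint inactive).
x_unc = 4/(2*1) = 2.0
Check: 3*2.0 = 6.0 < 13 -- violated!
Step 2: Constraint must be active: 3*x = 13
x* = 13/3 = 4.3333 (rounded; the exact value 13/3 is used below)
lambda = (2*1*(13/3) - 4)/3 = 1.5556
Step 3: Compute optimal value.
f(x*) = 1*(13/3)^2 - 4*(13/3) = 1.4444


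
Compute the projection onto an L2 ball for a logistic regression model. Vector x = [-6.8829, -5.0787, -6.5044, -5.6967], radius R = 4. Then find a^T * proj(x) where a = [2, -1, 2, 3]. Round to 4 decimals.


Step 1: Compute ||x|| (intermediates to 6 decimals).
||x|| = sqrt((-6.8829)^2 + (-5.0787)^2 + (-6.5044)^2 + (-5.6967)^2) = 12.162529
Step 2: Project.
Since ||x|| > R, scale = R/||x|| = 4/12.162529 = 0.328879, proj(x) = scale * x
proj(x) = [-2.263641, -1.670278, -2.139161, -1.873525]
Step 3: Dot product.
a^T * proj(x) = 2*(-2.263641) - 1*(-1.670278) + 2*(-2.139161) + 3*(-1.873525) = -12.7559


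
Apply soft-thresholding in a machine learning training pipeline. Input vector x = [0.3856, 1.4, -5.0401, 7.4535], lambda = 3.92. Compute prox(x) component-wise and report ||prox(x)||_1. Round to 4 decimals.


Soft-thresholding with lambda = 3.92:
prox(0.3856) = sign(0.3856)*max(|0.3856| - 3.92, 0) = 0.0
prox(1.4) = sign(1.4)*max(|1.4| - 3.92, 0) = 0.0
prox(-5.0401) = sign(-5.0401)*max(|-5.0401| - 3.92, 0) = -1.1201
prox(7.4535) = sign(7.4535)*max(|7.4535| - 3.92, 0) = 3.5335
prox(x) = [0.0, 0.0, -1.1201, 3.5335]
||prox(x)||_1 = 0.0 + 0.0 + 1.1201 + 3.5335 = 4.6536


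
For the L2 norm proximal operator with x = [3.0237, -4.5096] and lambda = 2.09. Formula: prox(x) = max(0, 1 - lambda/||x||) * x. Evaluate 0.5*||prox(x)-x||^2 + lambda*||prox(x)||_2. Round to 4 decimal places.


Step 1: Compute ||x||.
||x|| = 5.4295
Step 2: Compute scaling factor.
scale = max(0, 1 - 2.09/5.4295) = 0.6151
Step 3: prox(x) = [1.8598, -2.7737]
||prox(x)|| = 3.3395
Step 4: Proximal objective.
0.5*||prox-x||^2 = 2.1841
lambda*||prox|| = 6.9796
Total = 9.1636


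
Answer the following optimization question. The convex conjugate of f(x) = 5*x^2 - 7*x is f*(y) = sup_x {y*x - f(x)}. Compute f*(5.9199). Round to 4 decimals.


f*(y) = sup_x {y*x - a*x^2 - b*x} = sup_x {(y-b)*x - a*x^2}
FOC: (y - b) - 2a*x = 0 => x* = (y - b)/(2a)
x* = (5.9199 + 7)/(2*5) = 1.292
f*(5.9199) = (y-b)^2/(4a) = (5.9199 + 7)^2/(4*5)
= 166.9238/20 = 8.3462


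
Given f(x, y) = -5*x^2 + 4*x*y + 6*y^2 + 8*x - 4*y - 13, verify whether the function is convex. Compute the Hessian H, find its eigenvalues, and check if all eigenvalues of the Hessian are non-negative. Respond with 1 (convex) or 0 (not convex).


The Hessian of f(x,y) = -5*x^2 + 4*x*y + 6*y^2 + 8*x - 4*y - 13 is:
H = [[-10, 4], [4, 12]]
Trace = -10 + 12 = 2
Determinant = -10*12 - (4)^2 = -136
Discriminant = (2)^2 - 4*-136 = 548.0
Eigenvalues: lambda_1 = -10.7047, lambda_2 = 12.7047
The function is not convex.

0


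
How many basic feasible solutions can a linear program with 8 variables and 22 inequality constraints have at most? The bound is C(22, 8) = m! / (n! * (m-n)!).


Each vertex corresponds to some choice of n active constraints out of m, so the number of vertices is at most C(m, n) = m! / (n!(m-n)!).
m = 22, n = 8
Numerator: 22 * 21 * 20 * 19 * 18 * 17 * 16 * 15
Denominator: 8! = 40320
C(22, 8) = 319770


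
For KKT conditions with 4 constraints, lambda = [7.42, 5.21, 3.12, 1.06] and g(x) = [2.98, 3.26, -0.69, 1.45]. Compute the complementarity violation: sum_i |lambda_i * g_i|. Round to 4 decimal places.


KKT complementary slackness check:
lambda_1 * g_1 = 7.42 * 2.98 = 22.1116
lambda_2 * g_2 = 5.21 * 3.26 = 16.9846
lambda_3 * g_3 = 3.12 * -0.69 = -2.1528
lambda_4 * g_4 = 1.06 * 1.45 = 1.537
Total violation = 22.1116 + 16.9846 + 2.1528 + 1.537 = 42.786


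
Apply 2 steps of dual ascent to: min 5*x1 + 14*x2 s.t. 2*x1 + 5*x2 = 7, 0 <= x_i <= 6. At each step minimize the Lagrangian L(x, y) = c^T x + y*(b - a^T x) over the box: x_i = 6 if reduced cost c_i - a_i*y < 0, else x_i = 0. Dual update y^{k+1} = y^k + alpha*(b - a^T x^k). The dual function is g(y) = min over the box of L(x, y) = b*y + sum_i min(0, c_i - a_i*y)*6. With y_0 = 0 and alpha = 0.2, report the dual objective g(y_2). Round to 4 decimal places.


Dual ascent for LP: min 5*x1 + 14*x2, 2*x1 + 5*x2 = 7, 0 <= x_i <= 6
Step 1: y^k = 0.0, reduced costs: (5.0, 14.0)
  x^k = (0.0, 0.0), subgradient = b - a^T x = 7.0
  y^{k+1} = 0.0 + 0.2*7.0 = 1.4
Step 2: y^k = 1.4, reduced costs: (2.2, 7.0)
  x^k = (0.0, 0.0), subgradient = b - a^T x = 7.0
  y^{k+1} = 1.4 + 0.2*7.0 = 2.8
Dual objective at y_2 = 2.8: reduced costs (-0.6, 0.0), box minimizer x = (6.0, 0.0)
g(y_2) = b*y + (c1 - a1*y)*x1 + (c2 - a2*y)*x2 = 7*2.8 + (-0.6)*6.0 + 0.0*0.0 = 19.6 - 3.6 + 0.0 = 16.0


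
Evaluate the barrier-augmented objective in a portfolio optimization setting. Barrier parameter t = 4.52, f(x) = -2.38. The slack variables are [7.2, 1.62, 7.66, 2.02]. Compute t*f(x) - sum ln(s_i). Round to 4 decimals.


Step 1: Compute log-barrier.
ln values: [1.9741, 0.4824, 2.036, 0.7031]
phi = -(1.9741 + 0.4824 + 2.036 + 0.7031) = -5.1956
Step 2: Compute augmented objective.
t*f(x) = 4.52*-2.38 = -10.7576
Total = -10.7576 - 5.1956 = -15.9532


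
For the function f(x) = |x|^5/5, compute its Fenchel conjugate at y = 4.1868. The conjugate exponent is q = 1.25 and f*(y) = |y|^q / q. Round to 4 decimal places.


The conjugate exponent q satisfies 1/p + 1/q = 1.
p = 5, so q = 5/(5 - 1) = 1.25
|y|^q = 4.1868^1.25 = 5.989
f*(4.1868) = 5.989 / 1.25 = 4.7912


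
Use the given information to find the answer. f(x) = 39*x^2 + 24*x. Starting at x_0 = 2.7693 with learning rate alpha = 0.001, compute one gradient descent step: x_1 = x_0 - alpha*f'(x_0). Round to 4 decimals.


We compute the gradient at x_0 and apply the update.
f'(x) = 78*x + 24
f'(2.7693) = 78*2.7693 + 24 = 240.0054
x_1 = 2.7693 - 0.001*240.0054 = 2.5293


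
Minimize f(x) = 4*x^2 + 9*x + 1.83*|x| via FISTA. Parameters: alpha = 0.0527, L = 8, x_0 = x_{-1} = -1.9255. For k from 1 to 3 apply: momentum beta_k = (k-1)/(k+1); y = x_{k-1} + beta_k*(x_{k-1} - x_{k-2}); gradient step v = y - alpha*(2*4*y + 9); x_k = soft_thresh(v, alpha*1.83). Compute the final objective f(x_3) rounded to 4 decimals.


FISTA on f(x) = 4*x^2 + 9*x + 1.83*|x|
L = 8, alpha = 0.0527
Iteration 1: beta = 0.0, y = -1.9255 + 0.0*(-1.9255 + 1.9255) = -1.9255
  grad(y) = -6.404, v = y - alpha*grad = -1.588
  prox(v) = soft_thresh(-1.588, 0.0964) = -1.4916
Iteration 2: beta = 0.3333, y = -1.4916 + 0.3333*(-1.4916 + 1.9255) = -1.3469
  grad(y) = -1.7754, v = y - alpha*grad = -1.2534
  prox(v) = soft_thresh(-1.2534, 0.0964) = -1.1569
Iteration 3: beta = 0.5, y = -1.1569 + 0.5*(-1.1569 + 1.4916) = -0.9896
  grad(y) = 1.0832, v = y - alpha*grad = -1.0467
  prox(v) = soft_thresh(-1.0467, 0.0964) = -0.9502
f(x_3) = 4*(-0.9502)^2 + 9*(-0.9502) + 1.83*|-0.9502| = -3.2014


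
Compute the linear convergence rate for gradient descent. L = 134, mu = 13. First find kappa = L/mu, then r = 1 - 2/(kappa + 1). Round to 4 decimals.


Step 1: Compute the condition number.
kappa = L/mu = 134/13 = 10.3077
Step 2: Compute the convergence rate.
r = 1 - 2/(kappa + 1) = 1 - 2*mu/(L + mu) = (L - mu)/(L + mu) = 121/147 = 0.8231


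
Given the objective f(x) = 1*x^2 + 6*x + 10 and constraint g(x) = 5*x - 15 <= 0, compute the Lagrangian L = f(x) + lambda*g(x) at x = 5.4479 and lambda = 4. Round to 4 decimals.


Step 1: Evaluate f(x).
f(5.4479) = 1*5.4479^2 + 6*5.4479 + 10 = 72.367
Step 2: Evaluate g(x).
g(5.4479) = 5*5.4479 - 15 = 12.2395
Step 3: Compute Lagrangian.
L = 72.367 + 4*12.2395 = 121.325


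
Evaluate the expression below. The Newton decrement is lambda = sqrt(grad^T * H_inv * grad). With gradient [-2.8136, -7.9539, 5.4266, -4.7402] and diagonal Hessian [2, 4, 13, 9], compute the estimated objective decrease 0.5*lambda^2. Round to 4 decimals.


Step 1: H is diagonal, so H^(-1) * g = [-1.4068, -1.9885, 0.4174, -0.5267].
Step 2: g^T H^(-1) g = sum_i g_i^2 / H_ii
  = (-2.8136)^2/2 + (-7.9539)^2/4 + (5.4266)^2/13 + (-4.7402)^2/9
  = 3.9582 + 15.8161 + 2.2652 + 2.4966 = 24.5361
Step 3: Objective decrease = 0.5 * g^T H^(-1) g = 12.2681


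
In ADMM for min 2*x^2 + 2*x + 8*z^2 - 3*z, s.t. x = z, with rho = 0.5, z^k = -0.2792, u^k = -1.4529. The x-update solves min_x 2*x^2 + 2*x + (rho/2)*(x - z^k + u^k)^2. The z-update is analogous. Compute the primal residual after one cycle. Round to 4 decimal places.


ADMM iteration with rho = 0.5, z^k = -0.2792, u^k = -1.4529
Step 1: x-update.
Minimize 2*x^2 + 2*x + (0.5/2)*(x + 0.2792 - 1.4529)^2
FOC: (2*2 + 0.5)*x = -2 + 0.5*(-0.2792 + 1.4529)
x^{k+1} = -0.314
Step 2: z-update.
Minimize 8*z^2 - 3*z + (0.5/2)*(-0.314 - z - 1.4529)^2
FOC: (2*8 + 0.5)*z = 3 + 0.5*(-0.314 - 1.4529)
z^{k+1} = 0.1283
Step 3: u-update.
u^{k+1} = -1.4529 - 0.314 - 0.1283 = -1.8952
Step 4: Primal residual = |-0.314 - 0.1283| = 0.4423


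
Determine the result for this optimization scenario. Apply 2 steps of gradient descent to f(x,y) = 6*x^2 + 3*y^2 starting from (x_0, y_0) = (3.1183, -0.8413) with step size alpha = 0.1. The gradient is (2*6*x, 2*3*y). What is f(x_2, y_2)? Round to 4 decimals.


Gradient descent on f(x,y) = 6*x^2 + 3*y^2.
Starting point: (3.1183, -0.8413), alpha = 0.1
Step 1: grad_x = 2*6*3.1183 = 37.4196, grad_y = 2*3*-0.8413 = -5.0478
  x_1 = 3.1183 - 0.1*37.4196 = -0.6237
  y_1 = -0.8413 - 0.1*-5.0478 = -0.3365
Step 2: grad_x = 2*6*-0.6237 = -7.4839, grad_y = 2*3*-0.3365 = -2.0191
  x_2 = -0.6237 - 0.1*-7.4839 = 0.1247
  y_2 = -0.3365 - 0.1*-2.0191 = -0.1346
f(0.1247, -0.1346) = 6*0.1247^2 + 3*(-0.1346)^2 = 0.1477


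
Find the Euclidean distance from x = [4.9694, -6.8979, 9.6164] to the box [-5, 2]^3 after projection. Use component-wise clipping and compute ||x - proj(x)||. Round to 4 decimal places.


Project each component onto [-5, 2].
clip(4.9694) = 2.0, clip(-6.8979) = -5.0, clip(9.6164) = 2.0
Projection = [2.0, -5.0, 2.0]
Squared diffs: [8.8173, 3.602, 58.0095]
Distance = sqrt(70.4288) = 8.3922


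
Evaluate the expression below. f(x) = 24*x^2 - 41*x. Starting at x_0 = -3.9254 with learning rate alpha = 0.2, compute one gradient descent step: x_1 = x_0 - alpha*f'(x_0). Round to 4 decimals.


We compute the gradient at x_0 and apply the update.
f'(x) = 48*x - 41
f'(-3.9254) = 48*-3.9254 - 41 = -229.4192
x_1 = -3.9254 - 0.2*-229.4192 = 41.9584


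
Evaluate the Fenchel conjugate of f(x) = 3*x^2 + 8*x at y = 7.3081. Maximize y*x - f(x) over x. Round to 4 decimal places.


f*(y) = sup_x {y*x - a*x^2 - b*x} = sup_x {(y-b)*x - a*x^2}
FOC: (y - b) - 2a*x = 0 => x* = (y - b)/(2a)
x* = (7.3081 - 8)/(2*3) = -0.1153
f*(7.3081) = (y-b)^2/(4a) = (7.3081 - 8)^2/(4*3)
= 0.4787/12 = 0.0399


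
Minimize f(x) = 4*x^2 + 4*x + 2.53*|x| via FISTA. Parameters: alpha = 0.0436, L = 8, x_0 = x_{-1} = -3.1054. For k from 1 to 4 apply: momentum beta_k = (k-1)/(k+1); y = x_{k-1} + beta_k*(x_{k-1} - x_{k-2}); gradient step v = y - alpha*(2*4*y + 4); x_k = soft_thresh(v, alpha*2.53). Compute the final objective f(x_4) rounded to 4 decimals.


FISTA on f(x) = 4*x^2 + 4*x + 2.53*|x|
L = 8, alpha = 0.0436
Iteration 1: beta = 0.0, y = -3.1054 + 0.0*(-3.1054 + 3.1054) = -3.1054
  grad(y) = -20.8432, v = y - alpha*grad = -2.1966
  prox(v) = soft_thresh(-2.1966, 0.1103) = -2.0863
Iteration 2: beta = 0.3333, y = -2.0863 + 0.3333*(-2.0863 + 3.1054) = -1.7466
  grad(y) = -9.9731, v = y - alpha*grad = -1.3118
  prox(v) = soft_thresh(-1.3118, 0.1103) = -1.2015
Iteration 3: beta = 0.5, y = -1.2015 + 0.5*(-1.2015 + 2.0863) = -0.7591
  grad(y) = -2.0727, v = y - alpha*grad = -0.6687
  prox(v) = soft_thresh(-0.6687, 0.1103) = -0.5584
Iteration 4: beta = 0.6, y = -0.5584 + 0.6*(-0.5584 + 1.2015) = -0.1726
  grad(y) = 2.6195, v = y - alpha*grad = -0.2868
  prox(v) = soft_thresh(-0.2868, 0.1103) = -0.1765
f(x_4) = 4*(-0.1765)^2 + 4*(-0.1765) + 2.53*|-0.1765| = -0.1348


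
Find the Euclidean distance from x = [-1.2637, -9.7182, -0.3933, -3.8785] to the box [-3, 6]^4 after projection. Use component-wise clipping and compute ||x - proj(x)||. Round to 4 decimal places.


Project each component onto [-3, 6].
clip(-1.2637) = -1.2637, clip(-9.7182) = -3.0, clip(-0.3933) = -0.3933, clip(-3.8785) = -3.0
Projection = [-1.2637, -3.0, -0.3933, -3.0]
Squared diffs: [0.0, 45.1342, 0.0, 0.7718]
Distance = sqrt(45.906) = 6.7754


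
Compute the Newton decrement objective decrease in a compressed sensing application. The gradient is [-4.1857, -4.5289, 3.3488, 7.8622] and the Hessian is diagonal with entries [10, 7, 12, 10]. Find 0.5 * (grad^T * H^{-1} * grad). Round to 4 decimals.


Step 1: H is diagonal, so H^(-1) * g = [-0.4186, -0.647, 0.2791, 0.7862].
Step 2: g^T H^(-1) g = sum_i g_i^2 / H_ii
  = (-4.1857)^2/10 + (-4.5289)^2/7 + (3.3488)^2/12 + (7.8622)^2/10
  = 1.752 + 2.9301 + 0.9345 + 6.1814 = 11.7981
Step 3: Objective decrease = 0.5 * g^T H^(-1) g = 5.899


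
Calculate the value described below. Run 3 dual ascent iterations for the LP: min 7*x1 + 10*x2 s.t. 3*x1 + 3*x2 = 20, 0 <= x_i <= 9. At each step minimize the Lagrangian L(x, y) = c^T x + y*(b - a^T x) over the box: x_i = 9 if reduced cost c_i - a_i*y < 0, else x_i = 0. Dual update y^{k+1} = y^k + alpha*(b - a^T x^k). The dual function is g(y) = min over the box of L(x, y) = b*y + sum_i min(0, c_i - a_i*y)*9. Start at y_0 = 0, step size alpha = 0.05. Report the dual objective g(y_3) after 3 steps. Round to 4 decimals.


Dual ascent for LP: min 7*x1 + 10*x2, 3*x1 + 3*x2 = 20, 0 <= x_i <= 9
Step 1: y^k = 0.0, reduced costs: (7.0, 10.0)
  x^k = (0.0, 0.0), subgradient = b - a^T x = 20.0
  y^{k+1} = 0.0 + 0.05*20.0 = 1.0
Step 2: y^k = 1.0, reduced costs: (4.0, 7.0)
  x^k = (0.0, 0.0), subgradient = b - a^T x = 20.0
  y^{k+1} = 1.0 + 0.05*20.0 = 2.0
Step 3: y^k = 2.0, reduced costs: (1.0, 4.0)
  x^k = (0.0, 0.0), subgradient = b - a^T x = 20.0
  y^{k+1} = 2.0 + 0.05*20.0 = 3.0
Dual objective at y_3 = 3.0: reduced costs (-2.0, 1.0), box minimizer x = (9.0, 0.0)
g(y_3) = b*y + (c1 - a1*y)*x1 + (c2 - a2*y)*x2 = 20*3.0 + (-2.0)*9.0 + 1.0*0.0 = 60.0 - 18.0 + 0.0 = 42.0


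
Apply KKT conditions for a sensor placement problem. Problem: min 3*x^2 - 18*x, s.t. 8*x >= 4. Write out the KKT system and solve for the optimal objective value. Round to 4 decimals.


Step 1: Try lambda = 0 (constraint inactive).
Stationarity: 2*3*x - 18 = 0
x* = 18/(2*3) = 3.0
Check constraint: 8*3.0 = 24.0 >= 4 -- satisfied.
Step 2: Compute optimal value.
f(x*) = 3*3.0^2 - 18*3.0 = -27.0


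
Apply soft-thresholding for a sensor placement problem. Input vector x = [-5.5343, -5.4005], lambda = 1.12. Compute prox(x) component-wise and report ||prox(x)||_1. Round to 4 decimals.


Soft-thresholding with lambda = 1.12:
prox(-5.5343) = sign(-5.5343)*max(|-5.5343| - 1.12, 0) = -4.4143
prox(-5.4005) = sign(-5.4005)*max(|-5.4005| - 1.12, 0) = -4.2805
prox(x) = [-4.4143, -4.2805]
||prox(x)||_1 = 4.4143 + 4.2805 = 8.6948


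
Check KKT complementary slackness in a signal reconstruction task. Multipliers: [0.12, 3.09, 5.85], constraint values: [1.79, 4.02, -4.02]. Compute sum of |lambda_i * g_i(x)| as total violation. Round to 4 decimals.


KKT complementary slackness check:
lambda_1 * g_1 = 0.12 * 1.79 = 0.2148
lambda_2 * g_2 = 3.09 * 4.02 = 12.4218
lambda_3 * g_3 = 5.85 * -4.02 = -23.517
Total violation = 0.2148 + 12.4218 + 23.517 = 36.1536


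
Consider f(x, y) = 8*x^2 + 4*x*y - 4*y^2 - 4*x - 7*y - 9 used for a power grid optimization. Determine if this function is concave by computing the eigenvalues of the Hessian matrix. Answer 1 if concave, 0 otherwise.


The Hessian of f(x,y) = 8*x^2 + 4*x*y - 4*y^2 - 4*x - 7*y - 9 is:
H = [[16, 4], [4, -8]]
Trace = 16 - 8 = 8
Determinant = 16*-8 - (4)^2 = -144
Discriminant = (8)^2 - 4*-144 = 640.0
Eigenvalues: lambda_1 = -8.6491, lambda_2 = 16.6491
The function is not concave.

0


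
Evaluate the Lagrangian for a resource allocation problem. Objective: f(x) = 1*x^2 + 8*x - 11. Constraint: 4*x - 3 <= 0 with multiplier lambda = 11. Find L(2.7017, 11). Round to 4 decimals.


Step 1: Evaluate f(x).
f(2.7017) = 1*2.7017^2 + 8*2.7017 - 11 = 17.9128
Step 2: Evaluate g(x).
g(2.7017) = 4*2.7017 - 3 = 7.8068
Step 3: Compute Lagrangian.
L = 17.9128 + 11*7.8068 = 103.7876


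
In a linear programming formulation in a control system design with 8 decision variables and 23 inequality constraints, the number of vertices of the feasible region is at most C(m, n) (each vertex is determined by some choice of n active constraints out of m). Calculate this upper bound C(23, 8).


Each vertex corresponds to some choice of n active constraints out of m, so the number of vertices is at most C(m, n) = m! / (n!(m-n)!).
m = 23, n = 8
Numerator: 23 * 22 * 21 * 20 * 19 * 18 * 17 * 16
Denominator: 8! = 40320
C(23, 8) = 490314


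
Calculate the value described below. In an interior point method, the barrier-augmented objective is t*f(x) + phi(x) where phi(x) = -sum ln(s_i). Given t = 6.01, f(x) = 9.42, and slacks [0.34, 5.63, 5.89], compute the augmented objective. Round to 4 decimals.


Step 1: Compute log-barrier.
ln values: [-1.0788, 1.7281, 1.7733]
phi = -(-1.0788 + 1.7281 + 1.7733) = -2.4226
Step 2: Compute augmented objective.
t*f(x) = 6.01*9.42 = 56.6142
Total = 56.6142 - 2.4226 = 54.1916


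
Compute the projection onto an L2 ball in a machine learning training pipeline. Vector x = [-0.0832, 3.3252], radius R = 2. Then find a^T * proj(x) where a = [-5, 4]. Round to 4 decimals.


Step 1: Compute ||x|| (intermediates to 6 decimals).
||x|| = sqrt((-0.0832)^2 + 3.3252^2) = 3.326241
Step 2: Project.
Since ||x|| > R, scale = R/||x|| = 2/3.326241 = 0.601279, proj(x) = scale * x
proj(x) = [-0.050026, 1.999373]
Step 3: Dot product.
a^T * proj(x) = -5*(-0.050026) + 4*1.999373 = 8.2476


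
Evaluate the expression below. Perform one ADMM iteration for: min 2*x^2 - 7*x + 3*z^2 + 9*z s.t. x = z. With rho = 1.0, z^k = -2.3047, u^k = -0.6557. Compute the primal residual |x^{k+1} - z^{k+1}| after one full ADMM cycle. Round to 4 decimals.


ADMM iteration with rho = 1.0, z^k = -2.3047, u^k = -0.6557
Step 1: x-update.
Minimize 2*x^2 - 7*x + (1.0/2)*(x + 2.3047 - 0.6557)^2
FOC: (2*2 + 1.0)*x = 7 + 1.0*(-2.3047 + 0.6557)
x^{k+1} = 1.0702
Step 2: z-update.
Minimize 3*z^2 + 9*z + (1.0/2)*(1.0702 - z - 0.6557)^2
FOC: (2*3 + 1.0)*z = -9 + 1.0*(1.0702 - 0.6557)
z^{k+1} = -1.2265
Step 3: u-update.
u^{k+1} = -0.6557 + 1.0702 + 1.2265 = 1.641
Step 4: Primal residual = |1.0702 + 1.2265| = 2.2967


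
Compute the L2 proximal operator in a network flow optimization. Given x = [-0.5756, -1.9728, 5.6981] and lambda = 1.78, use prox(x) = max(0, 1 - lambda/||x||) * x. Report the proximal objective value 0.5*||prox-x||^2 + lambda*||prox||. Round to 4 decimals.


Step 1: Compute ||x||.
||x|| = 6.0574
Step 2: Compute scaling factor.
scale = max(0, 1 - 1.78/6.0574) = 0.7061
Step 3: prox(x) = [-0.4065, -1.3931, 4.0237]
||prox(x)|| = 4.2774
Step 4: Proximal objective.
0.5*||prox-x||^2 = 1.5842
lambda*||prox|| = 7.6138
Total = 9.1979


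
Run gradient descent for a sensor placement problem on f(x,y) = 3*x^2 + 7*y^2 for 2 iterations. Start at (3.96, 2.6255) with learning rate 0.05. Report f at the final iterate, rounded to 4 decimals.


Gradient descent on f(x,y) = 3*x^2 + 7*y^2.
Starting point: (3.96, 2.6255), alpha = 0.05
Step 1: grad_x = 2*3*3.96 = 23.76, grad_y = 2*7*2.6255 = 36.757
  x_1 = 3.96 - 0.05*23.76 = 2.772
  y_1 = 2.6255 - 0.05*36.757 = 0.7877
Step 2: grad_x = 2*3*2.772 = 16.632, grad_y = 2*7*0.7877 = 11.0271
  x_2 = 2.772 - 0.05*16.632 = 1.9404
  y_2 = 0.7877 - 0.05*11.0271 = 0.2363
f(1.9404, 0.2363) = 3*1.9404^2 + 7*0.2363^2 = 11.6863


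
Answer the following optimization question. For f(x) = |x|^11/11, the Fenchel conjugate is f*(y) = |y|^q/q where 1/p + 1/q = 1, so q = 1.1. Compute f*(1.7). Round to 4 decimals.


The conjugate exponent q satisfies 1/p + 1/q = 1.
p = 11, so q = 11/(11 - 1) = 1.1
|y|^q = 1.7^1.1 = 1.7926
f*(1.7) = 1.7926 / 1.1 = 1.6297


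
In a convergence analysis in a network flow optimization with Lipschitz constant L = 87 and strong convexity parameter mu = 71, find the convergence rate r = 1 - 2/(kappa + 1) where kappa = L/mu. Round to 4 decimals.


Step 1: Compute the condition number.
kappa = L/mu = 87/71 = 1.2254
Step 2: Compute the convergence rate.
r = 1 - 2/(kappa + 1) = 1 - 2*mu/(L + mu) = (L - mu)/(L + mu) = 16/158 = 0.1013


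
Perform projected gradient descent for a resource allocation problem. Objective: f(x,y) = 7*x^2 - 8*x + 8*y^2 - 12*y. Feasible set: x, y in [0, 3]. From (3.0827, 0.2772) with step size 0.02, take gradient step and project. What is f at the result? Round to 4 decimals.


Step 1: Compute gradient at (3.0827, 0.2772).
grad_x = 2*7*3.0827 - 8 = 35.1578
grad_y = 2*8*0.2772 - 12 = -7.5648
Step 2: Gradient step.
x_raw = 3.0827 - 0.02*35.1578 = 2.3795
y_raw = 0.2772 - 0.02*-7.5648 = 0.4285
Step 3: Project onto [0, 3].
x_proj = clip(2.3795) = 2.3795
y_proj = clip(0.4285) = 0.4285
Step 4: Evaluate f.
f(2.3795, 0.4285) = 16.9262


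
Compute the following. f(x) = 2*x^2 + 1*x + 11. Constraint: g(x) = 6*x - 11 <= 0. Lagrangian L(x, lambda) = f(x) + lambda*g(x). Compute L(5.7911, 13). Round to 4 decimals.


Step 1: Evaluate f(x).
f(5.7911) = 2*5.7911^2 + 1*5.7911 + 11 = 83.8648
Step 2: Evaluate g(x).
g(5.7911) = 6*5.7911 - 11 = 23.7466
Step 3: Compute Lagrangian.
L = 83.8648 + 13*23.7466 = 392.5706


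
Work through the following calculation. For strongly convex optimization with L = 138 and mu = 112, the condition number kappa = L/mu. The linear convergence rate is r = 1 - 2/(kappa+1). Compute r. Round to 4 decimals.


Step 1: Compute the condition number.
kappa = L/mu = 138/112 = 1.2321
Step 2: Compute the convergence rate.
r = 1 - 2/(kappa + 1) = 1 - 2*mu/(L + mu) = (L - mu)/(L + mu) = 26/250 = 0.104


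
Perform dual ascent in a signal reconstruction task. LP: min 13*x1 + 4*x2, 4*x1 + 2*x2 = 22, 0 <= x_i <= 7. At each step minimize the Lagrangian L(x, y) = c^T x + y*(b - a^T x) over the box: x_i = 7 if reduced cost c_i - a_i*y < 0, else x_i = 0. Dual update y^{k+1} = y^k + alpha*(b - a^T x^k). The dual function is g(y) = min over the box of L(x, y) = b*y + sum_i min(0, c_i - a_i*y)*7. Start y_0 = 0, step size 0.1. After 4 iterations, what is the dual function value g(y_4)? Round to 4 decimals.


Dual ascent for LP: min 13*x1 + 4*x2, 4*x1 + 2*x2 = 22, 0 <= x_i <= 7
Step 1: y^k = 0.0, reduced costs: (13.0, 4.0)
  x^k = (0.0, 0.0), subgradient = b - a^T x = 22.0
  y^{k+1} = 0.0 + 0.1*22.0 = 2.2
Step 2: y^k = 2.2, reduced costs: (4.2, -0.4)
  x^k = (0.0, 7.0), subgradient = b - a^T x = 8.0
  y^{k+1} = 2.2 + 0.1*8.0 = 3.0
Step 3: y^k = 3.0, reduced costs: (1.0, -2.0)
  x^k = (0.0, 7.0), subgradient = b - a^T x = 8.0
  y^{k+1} = 3.0 + 0.1*8.0 = 3.8
Step 4: y^k = 3.8, reduced costs: (-2.2, -3.6)
  x^k = (7.0, 7.0), subgradient = b - a^T x = -20.0
  y^{k+1} = 3.8 + 0.1*-20.0 = 1.8
Dual objective at y_4 = 1.8: reduced costs (5.8, 0.4), box minimizer x = (0.0, 0.0)
g(y_4) = b*y + (c1 - a1*y)*x1 + (c2 - a2*y)*x2 = 22*1.8 + 5.8*0.0 + 0.4*0.0 = 39.6 + 0.0 + 0.0 = 39.6


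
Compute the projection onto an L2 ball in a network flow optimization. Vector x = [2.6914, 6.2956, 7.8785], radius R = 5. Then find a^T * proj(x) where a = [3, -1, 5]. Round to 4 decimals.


Step 1: Compute ||x|| (intermediates to 6 decimals).
||x|| = sqrt(2.6914^2 + 6.2956^2 + 7.8785^2) = 10.437863
Step 2: Project.
Since ||x|| > R, scale = R/||x|| = 5/10.437863 = 0.479025, proj(x) = scale * x
proj(x) = [1.289248, 3.01575, 3.773998]
Step 3: Dot product.
a^T * proj(x) = 3*1.289248 - 1*3.01575 + 5*3.773998 = 19.722


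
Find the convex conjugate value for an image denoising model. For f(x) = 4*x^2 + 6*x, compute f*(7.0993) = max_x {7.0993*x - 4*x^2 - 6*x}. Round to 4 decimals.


f*(y) = sup_x {y*x - a*x^2 - b*x} = sup_x {(y-b)*x - a*x^2}
FOC: (y - b) - 2a*x = 0 => x* = (y - b)/(2a)
x* = (7.0993 - 6)/(2*4) = 0.1374
f*(7.0993) = (y-b)^2/(4a) = (7.0993 - 6)^2/(4*4)
= 1.2085/16 = 0.0755


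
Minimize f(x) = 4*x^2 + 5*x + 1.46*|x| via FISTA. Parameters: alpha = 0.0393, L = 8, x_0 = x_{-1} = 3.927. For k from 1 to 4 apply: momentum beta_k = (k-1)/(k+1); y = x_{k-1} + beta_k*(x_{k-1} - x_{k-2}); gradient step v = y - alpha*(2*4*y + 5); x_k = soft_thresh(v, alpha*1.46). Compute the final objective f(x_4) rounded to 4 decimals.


FISTA on f(x) = 4*x^2 + 5*x + 1.46*|x|
L = 8, alpha = 0.0393
Iteration 1: beta = 0.0, y = 3.927 + 0.0*(3.927 - 3.927) = 3.927
  grad(y) = 36.416, v = y - alpha*grad = 2.4959
  prox(v) = soft_thresh(2.4959, 0.0574) = 2.4385
Iteration 2: beta = 0.3333, y = 2.4385 + 0.3333*(2.4385 - 3.927) = 1.9423
  grad(y) = 20.5384, v = y - alpha*grad = 1.1351
  prox(v) = soft_thresh(1.1351, 0.0574) = 1.0778
Iteration 3: beta = 0.5, y = 1.0778 + 0.5*(1.0778 - 2.4385) = 0.3974
  grad(y) = 8.1792, v = y - alpha*grad = 0.076
  prox(v) = soft_thresh(0.076, 0.0574) = 0.0186
Iteration 4: beta = 0.6, y = 0.0186 + 0.6*(0.0186 - 1.0778) = -0.6169
  grad(y) = 0.0646, v = y - alpha*grad = -0.6195
  prox(v) = soft_thresh(-0.6195, 0.0574) = -0.5621
f(x_4) = 4*(-0.5621)^2 + 5*(-0.5621) + 1.46*|-0.5621| = -0.726


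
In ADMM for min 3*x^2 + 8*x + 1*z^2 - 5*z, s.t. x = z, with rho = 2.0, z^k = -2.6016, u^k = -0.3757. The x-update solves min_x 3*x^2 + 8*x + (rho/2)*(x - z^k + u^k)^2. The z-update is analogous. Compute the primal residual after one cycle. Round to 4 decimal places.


ADMM iteration with rho = 2.0, z^k = -2.6016, u^k = -0.3757
Step 1: x-update.
Minimize 3*x^2 + 8*x + (2.0/2)*(x + 2.6016 - 0.3757)^2
FOC: (2*3 + 2.0)*x = -8 + 2.0*(-2.6016 + 0.3757)
x^{k+1} = -1.5565
Step 2: z-update.
Minimize 1*z^2 - 5*z + (2.0/2)*(-1.5565 - z - 0.3757)^2
FOC: (2*1 + 2.0)*z = 5 + 2.0*(-1.5565 - 0.3757)
z^{k+1} = 0.2839
Step 3: u-update.
u^{k+1} = -0.3757 - 1.5565 - 0.2839 = -2.2161
Step 4: Primal residual = |-1.5565 - 0.2839| = 1.8404


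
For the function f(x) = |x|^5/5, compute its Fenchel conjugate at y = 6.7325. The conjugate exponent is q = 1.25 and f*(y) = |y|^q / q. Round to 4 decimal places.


The conjugate exponent q satisfies 1/p + 1/q = 1.
p = 5, so q = 5/(5 - 1) = 1.25
|y|^q = 6.7325^1.25 = 10.8448
f*(6.7325) = 10.8448 / 1.25 = 8.6758


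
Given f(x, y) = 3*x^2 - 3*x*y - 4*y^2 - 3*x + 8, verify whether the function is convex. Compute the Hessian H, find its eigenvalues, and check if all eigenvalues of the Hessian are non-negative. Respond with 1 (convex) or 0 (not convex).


The Hessian of f(x,y) = 3*x^2 - 3*x*y - 4*y^2 - 3*x + 8 is:
H = [[6, -3], [-3, -8]]
Trace = 6 - 8 = -2
Determinant = 6*-8 - (-3)^2 = -57
Discriminant = (-2)^2 - 4*-57 = 232.0
Eigenvalues: lambda_1 = -8.6158, lambda_2 = 6.6158
The function is not convex.

0


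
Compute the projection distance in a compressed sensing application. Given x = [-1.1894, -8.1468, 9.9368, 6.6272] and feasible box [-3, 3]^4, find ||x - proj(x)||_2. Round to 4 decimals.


Project each component onto [-3, 3].
clip(-1.1894) = -1.1894, clip(-8.1468) = -3.0, clip(9.9368) = 3.0, clip(6.6272) = 3.0
Projection = [-1.1894, -3.0, 3.0, 3.0]
Squared diffs: [0.0, 26.4896, 48.1192, 13.1566]
Distance = sqrt(87.7654) = 9.3683


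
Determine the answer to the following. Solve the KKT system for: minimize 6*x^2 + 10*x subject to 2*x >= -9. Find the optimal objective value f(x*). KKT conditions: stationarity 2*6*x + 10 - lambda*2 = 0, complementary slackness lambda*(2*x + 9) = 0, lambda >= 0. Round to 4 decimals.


Step 1: Try lambda = 0 (constraint inactive).
Stationarity: 2*6*x + 10 = 0
x* = -10/(2*6) = -5/6 = -0.8333 (rounded; the exact value -5/6 is used below)
Check constraint: 2*-0.8333 = -1.6666 >= -9 -- satisfied.
Step 2: Compute optimal value.
f(x*) = 6*(-5/6)^2 + 10*(-5/6) = -4.1667


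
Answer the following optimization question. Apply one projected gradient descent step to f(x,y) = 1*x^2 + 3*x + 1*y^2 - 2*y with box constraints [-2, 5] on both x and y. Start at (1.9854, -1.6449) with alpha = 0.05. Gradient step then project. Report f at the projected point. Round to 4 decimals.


Step 1: Compute gradient at (1.9854, -1.6449).
grad_x = 2*1*1.9854 + 3 = 6.9708
grad_y = 2*1*-1.6449 - 2 = -5.2898
Step 2: Gradient step.
x_raw = 1.9854 - 0.05*6.9708 = 1.6369
y_raw = -1.6449 - 0.05*-5.2898 = -1.3804
Step 3: Project onto [-2, 5].
x_proj = clip(1.6369) = 1.6369
y_proj = clip(-1.3804) = -1.3804
Step 4: Evaluate f.
f(1.6369, -1.3804) = 12.2562


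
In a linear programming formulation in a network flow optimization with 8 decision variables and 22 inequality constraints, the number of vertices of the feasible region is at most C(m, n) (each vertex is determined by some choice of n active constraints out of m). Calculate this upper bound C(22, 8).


Each vertex corresponds to some choice of n active constraints out of m, so the number of vertices is at most C(m, n) = m! / (n!(m-n)!).
m = 22, n = 8
Numerator: 22 * 21 * 20 * 19 * 18 * 17 * 16 * 15
Denominator: 8! = 40320
C(22, 8) = 319770


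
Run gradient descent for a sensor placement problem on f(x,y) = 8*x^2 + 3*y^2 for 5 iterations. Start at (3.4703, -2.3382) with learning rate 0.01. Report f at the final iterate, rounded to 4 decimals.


Gradient descent on f(x,y) = 8*x^2 + 3*y^2.
Starting point: (3.4703, -2.3382), alpha = 0.01
Step 1: grad_x = 2*8*3.4703 = 55.5248, grad_y = 2*3*-2.3382 = -14.0292
  x_1 = 3.4703 - 0.01*55.5248 = 2.9151
  y_1 = -2.3382 - 0.01*-14.0292 = -2.1979
Step 2: grad_x = 2*8*2.9151 = 46.6408, grad_y = 2*3*-2.1979 = -13.1874
  x_2 = 2.9151 - 0.01*46.6408 = 2.4486
  y_2 = -2.1979 - 0.01*-13.1874 = -2.066
Step 3: grad_x = 2*8*2.4486 = 39.1783, grad_y = 2*3*-2.066 = -12.3962
  x_3 = 2.4486 - 0.01*39.1783 = 2.0569
  y_3 = -2.066 - 0.01*-12.3962 = -1.9421
Step 4: grad_x = 2*8*2.0569 = 32.9098, grad_y = 2*3*-1.9421 = -11.6524
  x_4 = 2.0569 - 0.01*32.9098 = 1.7278
  y_4 = -1.9421 - 0.01*-11.6524 = -1.8255
Step 5: grad_x = 2*8*1.7278 = 27.6442, grad_y = 2*3*-1.8255 = -10.9533
  x_5 = 1.7278 - 0.01*27.6442 = 1.4513
  y_5 = -1.8255 - 0.01*-10.9533 = -1.716
f(1.4513, -1.716) = 8*1.4513^2 + 3*(-1.716)^2 = 25.6848


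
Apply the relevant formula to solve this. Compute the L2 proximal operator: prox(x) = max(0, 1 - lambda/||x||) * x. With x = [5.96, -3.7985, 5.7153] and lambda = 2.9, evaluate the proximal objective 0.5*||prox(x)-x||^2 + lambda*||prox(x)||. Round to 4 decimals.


Step 1: Compute ||x||.
||x|| = 9.0893
Step 2: Compute scaling factor.
scale = max(0, 1 - 2.9/9.0893) = 0.6809
Step 3: prox(x) = [4.0584, -2.5866, 3.8918]
||prox(x)|| = 6.1893
Step 4: Proximal objective.
0.5*||prox-x||^2 = 4.205
lambda*||prox|| = 17.949
Total = 22.1539


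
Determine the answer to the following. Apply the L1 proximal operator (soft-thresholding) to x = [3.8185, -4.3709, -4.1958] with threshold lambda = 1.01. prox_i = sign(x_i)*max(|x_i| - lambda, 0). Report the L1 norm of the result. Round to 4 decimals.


Soft-thresholding with lambda = 1.01:
prox(3.8185) = sign(3.8185)*max(|3.8185| - 1.01, 0) = 2.8085
prox(-4.3709) = sign(-4.3709)*max(|-4.3709| - 1.01, 0) = -3.3609
prox(-4.1958) = sign(-4.1958)*max(|-4.1958| - 1.01, 0) = -3.1858
prox(x) = [2.8085, -3.3609, -3.1858]
||prox(x)||_1 = 2.8085 + 3.3609 + 3.1858 = 9.3552


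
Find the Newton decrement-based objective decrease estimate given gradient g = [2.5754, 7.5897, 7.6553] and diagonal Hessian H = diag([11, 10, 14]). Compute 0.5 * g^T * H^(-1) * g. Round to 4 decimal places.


Step 1: H is diagonal, so H^(-1) * g = [0.2341, 0.759, 0.5468].
Step 2: g^T H^(-1) g = sum_i g_i^2 / H_ii
  = (2.5754)^2/11 + (7.5897)^2/10 + (7.6553)^2/14
  = 0.603 + 5.7604 + 4.186 = 10.5493
Step 3: Objective decrease = 0.5 * g^T H^(-1) g = 5.2746


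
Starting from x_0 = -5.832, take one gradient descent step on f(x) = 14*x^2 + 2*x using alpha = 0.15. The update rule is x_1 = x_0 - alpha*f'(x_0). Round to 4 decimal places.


We compute the gradient at x_0 and apply the update.
f'(x) = 28*x + 2
f'(-5.832) = 28*-5.832 + 2 = -161.296
x_1 = -5.832 - 0.15*-161.296 = 18.3624


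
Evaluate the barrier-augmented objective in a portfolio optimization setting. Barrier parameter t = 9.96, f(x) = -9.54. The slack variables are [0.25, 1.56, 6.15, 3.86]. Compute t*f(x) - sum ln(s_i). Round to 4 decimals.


Step 1: Compute log-barrier.
ln values: [-1.3863, 0.4447, 1.8165, 1.3507]
phi = -(-1.3863 + 0.4447 + 1.8165 + 1.3507) = -2.2255
Step 2: Compute augmented objective.
t*f(x) = 9.96*-9.54 = -95.0184
Total = -95.0184 - 2.2255 = -97.2439


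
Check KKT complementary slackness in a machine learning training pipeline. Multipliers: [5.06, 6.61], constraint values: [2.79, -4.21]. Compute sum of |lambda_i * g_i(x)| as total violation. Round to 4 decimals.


KKT complementary slackness check:
lambda_1 * g_1 = 5.06 * 2.79 = 14.1174
lambda_2 * g_2 = 6.61 * -4.21 = -27.8281
Total violation = 14.1174 + 27.8281 = 41.9455


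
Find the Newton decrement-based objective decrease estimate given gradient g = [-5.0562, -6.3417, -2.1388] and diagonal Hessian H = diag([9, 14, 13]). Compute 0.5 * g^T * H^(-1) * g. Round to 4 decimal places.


Step 1: H is diagonal, so H^(-1) * g = [-0.5618, -0.453, -0.1645].
Step 2: g^T H^(-1) g = sum_i g_i^2 / H_ii
  = (-5.0562)^2/9 + (-6.3417)^2/14 + (-2.1388)^2/13
  = 2.8406 + 2.8727 + 0.3519 = 6.0651
Step 3: Objective decrease = 0.5 * g^T H^(-1) g = 3.0326


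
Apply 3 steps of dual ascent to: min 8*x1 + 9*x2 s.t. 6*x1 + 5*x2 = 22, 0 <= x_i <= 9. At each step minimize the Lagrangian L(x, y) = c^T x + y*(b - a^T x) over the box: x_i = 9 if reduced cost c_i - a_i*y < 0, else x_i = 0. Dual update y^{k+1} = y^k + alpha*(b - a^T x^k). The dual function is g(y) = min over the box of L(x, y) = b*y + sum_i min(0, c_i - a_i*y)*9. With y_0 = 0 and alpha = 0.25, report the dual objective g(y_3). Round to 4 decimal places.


Dual ascent for LP: min 8*x1 + 9*x2, 6*x1 + 5*x2 = 22, 0 <= x_i <= 9
Step 1: y^k = 0.0, reduced costs: (8.0, 9.0)
  x^k = (0.0, 0.0), subgradient = b - a^T x = 22.0
  y^{k+1} = 0.0 + 0.25*22.0 = 5.5
Step 2: y^k = 5.5, reduced costs: (-25.0, -18.5)
  x^k = (9.0, 9.0), subgradient = b - a^T x = -77.0
  y^{k+1} = 5.5 + 0.25*-77.0 = -13.75
Step 3: y^k = -13.75, reduced costs: (90.5, 77.75)
  x^k = (0.0, 0.0), subgradient = b - a^T x = 22.0
  y^{k+1} = -13.75 + 0.25*22.0 = -8.25
Dual objective at y_3 = -8.25: reduced costs (57.5, 50.25), box minimizer x = (0.0, 0.0)
g(y_3) = b*y + (c1 - a1*y)*x1 + (c2 - a2*y)*x2 = 22*(-8.25) + 57.5*0.0 + 50.25*0.0 = -181.5 + 0.0 + 0.0 = -181.5


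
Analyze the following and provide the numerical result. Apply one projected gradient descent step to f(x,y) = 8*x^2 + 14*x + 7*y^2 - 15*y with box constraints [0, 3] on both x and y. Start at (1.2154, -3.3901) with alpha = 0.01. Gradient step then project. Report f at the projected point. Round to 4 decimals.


Step 1: Compute gradient at (1.2154, -3.3901).
grad_x = 2*8*1.2154 + 14 = 33.4464
grad_y = 2*7*-3.3901 - 15 = -62.4614
Step 2: Gradient step.
x_raw = 1.2154 - 0.01*33.4464 = 0.8809
y_raw = -3.3901 - 0.01*-62.4614 = -2.7655
Step 3: Project onto [0, 3].
x_proj = clip(0.8809) = 0.8809
y_proj = clip(-2.7655) = 0.0
Step 4: Evaluate f.
f(0.8809, 0.0) = 18.5415


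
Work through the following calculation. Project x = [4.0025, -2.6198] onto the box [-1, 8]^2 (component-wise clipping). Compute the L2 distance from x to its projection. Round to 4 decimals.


Project each component onto [-1, 8].
clip(4.0025) = 4.0025, clip(-2.6198) = -1.0
Projection = [4.0025, -1.0]
Squared diffs: [0.0, 2.6238]
Distance = sqrt(2.6238) = 1.6198


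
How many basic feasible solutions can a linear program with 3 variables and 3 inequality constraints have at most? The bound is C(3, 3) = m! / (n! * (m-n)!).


Each vertex corresponds to some choice of n active constraints out of m, so the number of vertices is at most C(m, n) = m! / (n!(m-n)!).
m = 3, n = 3
Numerator: 3 * 2 * 1
Denominator: 3! = 6
C(3, 3) = 1


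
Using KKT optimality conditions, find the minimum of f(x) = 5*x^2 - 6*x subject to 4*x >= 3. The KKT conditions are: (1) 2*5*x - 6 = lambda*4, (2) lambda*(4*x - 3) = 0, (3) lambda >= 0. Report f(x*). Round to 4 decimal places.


Step 1: Try lambda = 0 (constraint inactive).
x_unc = 6/(2*5) = 0.6
Check: 4*0.6 = 2.4 < 3 -- violated!
Step 2: Constraint must be active: 4*x = 3
x* = 3/4 = 0.75
lambda = (2*5*0.75 - 6)/4 = 0.375
Step 3: Compute optimal value.
f(x*) = 5*0.75^2 - 6*0.75 = -1.6875


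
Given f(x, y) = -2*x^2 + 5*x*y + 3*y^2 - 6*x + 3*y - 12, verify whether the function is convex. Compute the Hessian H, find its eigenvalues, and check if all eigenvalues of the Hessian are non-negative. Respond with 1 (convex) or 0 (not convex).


The Hessian of f(x,y) = -2*x^2 + 5*x*y + 3*y^2 - 6*x + 3*y - 12 is:
H = [[-4, 5], [5, 6]]
Trace = -4 + 6 = 2
Determinant = -4*6 - (5)^2 = -49
Discriminant = (2)^2 - 4*-49 = 200.0
Eigenvalues: lambda_1 = -6.0711, lambda_2 = 8.0711
The function is not convex.

0


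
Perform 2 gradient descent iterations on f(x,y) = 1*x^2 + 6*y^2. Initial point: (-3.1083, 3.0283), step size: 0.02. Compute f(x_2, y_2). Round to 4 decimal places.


Gradient descent on f(x,y) = 1*x^2 + 6*y^2.
Starting point: (-3.1083, 3.0283), alpha = 0.02
Step 1: grad_x = 2*1*-3.1083 = -6.2166, grad_y = 2*6*3.0283 = 36.3396
  x_1 = -3.1083 - 0.02*-6.2166 = -2.984
  y_1 = 3.0283 - 0.02*36.3396 = 2.3015
Step 2: grad_x = 2*1*-2.984 = -5.9679, grad_y = 2*6*2.3015 = 27.6181
  x_2 = -2.984 - 0.02*-5.9679 = -2.8646
  y_2 = 2.3015 - 0.02*27.6181 = 1.7491
f(-2.8646, 1.7491) = 1*(-2.8646)^2 + 6*1.7491^2 = 26.5631


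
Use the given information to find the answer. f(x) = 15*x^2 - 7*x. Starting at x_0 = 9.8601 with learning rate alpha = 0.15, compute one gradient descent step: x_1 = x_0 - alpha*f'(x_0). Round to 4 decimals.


We compute the gradient at x_0 and apply the update.
f'(x) = 30*x - 7
f'(9.8601) = 30*9.8601 - 7 = 288.803
x_1 = 9.8601 - 0.15*288.803 = -33.4604


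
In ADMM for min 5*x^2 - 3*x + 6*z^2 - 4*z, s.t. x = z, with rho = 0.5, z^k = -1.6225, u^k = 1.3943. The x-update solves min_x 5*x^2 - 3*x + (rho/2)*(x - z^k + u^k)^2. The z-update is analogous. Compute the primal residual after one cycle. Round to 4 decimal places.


ADMM iteration with rho = 0.5, z^k = -1.6225, u^k = 1.3943
Step 1: x-update.
Minimize 5*x^2 - 3*x + (0.5/2)*(x + 1.6225 + 1.3943)^2
FOC: (2*5 + 0.5)*x = 3 + 0.5*(-1.6225 - 1.3943)
x^{k+1} = 0.1421
Step 2: z-update.
Minimize 6*z^2 - 4*z + (0.5/2)*(0.1421 - z + 1.3943)^2
FOC: (2*6 + 0.5)*z = 4 + 0.5*(0.1421 + 1.3943)
z^{k+1} = 0.3815
Step 3: u-update.
u^{k+1} = 1.3943 + 0.1421 - 0.3815 = 1.1549
Step 4: Primal residual = |0.1421 - 0.3815| = 0.2394


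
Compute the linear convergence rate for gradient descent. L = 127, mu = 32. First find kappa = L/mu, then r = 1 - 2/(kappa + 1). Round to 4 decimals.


Step 1: Compute the condition number.
kappa = L/mu = 127/32 = 3.9688
Step 2: Compute the convergence rate.
r = 1 - 2/(kappa + 1) = 1 - 2*mu/(L + mu) = (L - mu)/(L + mu) = 95/159 = 0.5975


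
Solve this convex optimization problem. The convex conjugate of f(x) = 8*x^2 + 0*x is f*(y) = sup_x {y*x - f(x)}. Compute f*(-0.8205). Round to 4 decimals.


f*(y) = sup_x {y*x - a*x^2 - b*x} = sup_x {(y-b)*x - a*x^2}
FOC: (y - b) - 2a*x = 0 => x* = (y - b)/(2a)
x* = (-0.8205 - 0)/(2*8) = -0.0513
f*(-0.8205) = (y-b)^2/(4a) = (-0.8205 - 0)^2/(4*8)
= 0.6732/32 = 0.021


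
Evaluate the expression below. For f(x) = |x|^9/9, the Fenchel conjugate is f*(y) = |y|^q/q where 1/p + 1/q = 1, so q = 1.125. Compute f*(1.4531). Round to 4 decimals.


The conjugate exponent q satisfies 1/p + 1/q = 1.
p = 9, so q = 9/(9 - 1) = 1.125
|y|^q = 1.4531^1.125 = 1.5226
f*(1.4531) = 1.5226 / 1.125 = 1.3534
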